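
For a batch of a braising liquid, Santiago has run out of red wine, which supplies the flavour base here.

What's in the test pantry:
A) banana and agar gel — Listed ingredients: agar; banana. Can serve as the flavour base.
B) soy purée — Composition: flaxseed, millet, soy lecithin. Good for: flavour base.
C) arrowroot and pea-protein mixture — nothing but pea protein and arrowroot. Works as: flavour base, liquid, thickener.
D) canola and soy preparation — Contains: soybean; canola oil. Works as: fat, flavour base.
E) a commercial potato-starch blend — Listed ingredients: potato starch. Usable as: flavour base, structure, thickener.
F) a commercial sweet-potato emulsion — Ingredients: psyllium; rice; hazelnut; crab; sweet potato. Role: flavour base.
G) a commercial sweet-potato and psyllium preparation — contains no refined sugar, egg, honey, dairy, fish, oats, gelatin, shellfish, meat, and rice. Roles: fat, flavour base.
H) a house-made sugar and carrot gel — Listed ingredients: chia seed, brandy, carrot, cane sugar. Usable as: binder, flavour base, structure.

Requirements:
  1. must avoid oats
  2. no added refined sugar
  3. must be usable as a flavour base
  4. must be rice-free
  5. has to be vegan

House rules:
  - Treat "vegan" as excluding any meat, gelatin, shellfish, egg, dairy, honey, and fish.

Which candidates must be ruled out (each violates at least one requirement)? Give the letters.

A: only agar and banana; none excluded — OK
B: no refined sugar, vegan — OK
C: only pea protein and arrowroot; none excluded — valid
D: all constraints satisfied — valid
E: works as a flavour base, no rice, no refined sugar — OK
F: has crab, so not vegan; has rice, so not rice-free — reject
G: no refined sugar, vegan — OK
H: has cane sugar, so not no-added-sugar — no

F, H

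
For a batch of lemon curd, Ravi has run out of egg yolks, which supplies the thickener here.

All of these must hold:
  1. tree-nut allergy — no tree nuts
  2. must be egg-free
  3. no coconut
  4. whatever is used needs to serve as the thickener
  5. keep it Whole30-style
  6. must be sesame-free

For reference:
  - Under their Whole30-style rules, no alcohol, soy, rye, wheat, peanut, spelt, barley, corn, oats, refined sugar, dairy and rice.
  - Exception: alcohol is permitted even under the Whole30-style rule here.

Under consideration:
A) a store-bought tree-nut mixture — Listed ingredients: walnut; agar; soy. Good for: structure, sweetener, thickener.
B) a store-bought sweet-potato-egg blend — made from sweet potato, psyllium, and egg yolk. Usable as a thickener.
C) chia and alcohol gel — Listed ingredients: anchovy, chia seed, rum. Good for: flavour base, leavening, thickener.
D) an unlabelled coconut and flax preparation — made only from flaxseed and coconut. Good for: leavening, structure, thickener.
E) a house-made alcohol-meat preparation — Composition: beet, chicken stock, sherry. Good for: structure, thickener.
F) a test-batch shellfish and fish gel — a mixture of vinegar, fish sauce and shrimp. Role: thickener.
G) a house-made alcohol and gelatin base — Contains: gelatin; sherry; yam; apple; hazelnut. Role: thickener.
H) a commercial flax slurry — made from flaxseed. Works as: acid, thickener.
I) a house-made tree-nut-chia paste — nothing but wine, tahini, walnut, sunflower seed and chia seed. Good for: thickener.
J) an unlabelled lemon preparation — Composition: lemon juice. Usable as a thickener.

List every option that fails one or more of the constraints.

A, B, D, G, I

A: has soy, so not Whole30-style; has walnut, so not tree-nut-free — out
B: has egg yolk, so not egg-free — out
C: alcohol is permitted under the Whole30-style carve-out; nothing else excluded — keep
D: has coconut, so not coconut-free — reject
E: alcohol is permitted under the Whole30-style carve-out; nothing else excluded — OK
F: only fish sauce, shrimp, and vinegar; none excluded — keep
G: has hazelnut, so not tree-nut-free — no
H: works as a thickener, no egg, no tree nuts — keep
I: has walnut, so not tree-nut-free; has tahini, so not sesame-free — reject
J: works as a thickener, no tree nuts, Whole30-style — valid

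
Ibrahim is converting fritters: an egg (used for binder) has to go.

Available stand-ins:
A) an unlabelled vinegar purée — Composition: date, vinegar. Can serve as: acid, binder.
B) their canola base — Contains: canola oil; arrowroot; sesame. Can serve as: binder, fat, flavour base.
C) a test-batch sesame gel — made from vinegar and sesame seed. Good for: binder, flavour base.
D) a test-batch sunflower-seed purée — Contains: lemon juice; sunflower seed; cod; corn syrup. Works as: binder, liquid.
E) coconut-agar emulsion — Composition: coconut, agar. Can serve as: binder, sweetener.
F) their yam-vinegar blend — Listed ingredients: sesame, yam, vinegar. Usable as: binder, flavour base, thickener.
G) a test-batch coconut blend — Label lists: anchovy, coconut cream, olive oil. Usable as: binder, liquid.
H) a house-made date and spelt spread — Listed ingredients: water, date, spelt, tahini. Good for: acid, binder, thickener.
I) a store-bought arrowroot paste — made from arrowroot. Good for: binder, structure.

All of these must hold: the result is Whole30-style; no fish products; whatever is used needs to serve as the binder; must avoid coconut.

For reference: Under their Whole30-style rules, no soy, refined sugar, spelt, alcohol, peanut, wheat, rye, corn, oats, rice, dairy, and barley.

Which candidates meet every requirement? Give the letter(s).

A: works as a binder, no fish, no coconut — OK
B: only sesame, arrowroot, and canola oil; none excluded — keep
C: works as a binder, Whole30-style, no coconut — OK
D: has corn syrup, so not Whole30-style; has cod, so not fish-free — reject
E: has coconut, so not coconut-free — reject
F: only sesame, vinegar, and yam; none excluded — valid
G: has coconut cream, so not coconut-free; has anchovy, so not fish-free — out
H: has spelt, so not Whole30-style — reject
I: works as a binder, no fish, no coconut — keep

A, B, C, F, I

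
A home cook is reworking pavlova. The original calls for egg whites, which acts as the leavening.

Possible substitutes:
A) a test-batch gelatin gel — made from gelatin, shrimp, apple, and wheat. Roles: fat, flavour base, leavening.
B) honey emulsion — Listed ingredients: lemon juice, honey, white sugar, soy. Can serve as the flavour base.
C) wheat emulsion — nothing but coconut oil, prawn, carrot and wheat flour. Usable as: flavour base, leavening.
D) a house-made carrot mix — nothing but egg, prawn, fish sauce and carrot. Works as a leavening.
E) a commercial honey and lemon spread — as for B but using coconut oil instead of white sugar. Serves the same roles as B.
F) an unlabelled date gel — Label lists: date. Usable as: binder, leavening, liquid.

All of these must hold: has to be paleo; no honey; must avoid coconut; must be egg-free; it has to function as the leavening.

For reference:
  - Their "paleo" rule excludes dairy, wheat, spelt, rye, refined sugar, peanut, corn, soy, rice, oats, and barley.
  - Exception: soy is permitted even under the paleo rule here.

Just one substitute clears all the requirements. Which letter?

A: has wheat, so not paleo — out
B: not usable as a leavening; has white sugar, so not paleo (and 1 more) — no
C: has wheat flour, so not paleo; has coconut oil, so not coconut-free — out
D: has egg, so not egg-free — out
E: not usable as a leavening; has honey, so not honey-free (and 1 more) — out
F: only date; none excluded — keep

F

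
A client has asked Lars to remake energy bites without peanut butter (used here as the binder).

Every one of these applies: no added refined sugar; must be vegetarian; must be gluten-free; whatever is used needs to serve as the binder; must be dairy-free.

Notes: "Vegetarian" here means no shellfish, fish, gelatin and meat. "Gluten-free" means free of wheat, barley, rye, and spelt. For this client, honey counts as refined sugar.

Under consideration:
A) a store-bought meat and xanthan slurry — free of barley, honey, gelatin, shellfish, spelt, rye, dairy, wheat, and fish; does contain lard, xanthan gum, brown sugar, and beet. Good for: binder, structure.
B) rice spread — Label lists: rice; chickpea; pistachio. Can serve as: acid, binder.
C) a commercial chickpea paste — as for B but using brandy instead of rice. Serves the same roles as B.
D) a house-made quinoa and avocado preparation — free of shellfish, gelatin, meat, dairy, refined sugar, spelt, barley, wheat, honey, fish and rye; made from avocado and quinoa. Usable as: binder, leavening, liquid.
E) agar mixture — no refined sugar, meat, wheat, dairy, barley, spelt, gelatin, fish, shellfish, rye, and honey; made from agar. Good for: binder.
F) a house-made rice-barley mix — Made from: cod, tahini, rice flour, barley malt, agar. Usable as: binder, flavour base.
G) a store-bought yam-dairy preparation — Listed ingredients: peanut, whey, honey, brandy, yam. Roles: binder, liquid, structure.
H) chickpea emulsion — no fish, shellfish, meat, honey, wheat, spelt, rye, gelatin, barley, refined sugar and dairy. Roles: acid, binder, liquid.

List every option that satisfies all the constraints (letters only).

B, C, D, E, H

A: has lard, so not vegetarian; has brown sugar, so not no-added-sugar — out
B: works as a binder, no dairy, no-added-sugar — OK
C: only brandy, pistachio and chickpea; none excluded — keep
D: all constraints satisfied — OK
E: all constraints satisfied — keep
F: has cod, so not vegetarian; has barley malt, so not gluten-free — out
G: has honey, so not no-added-sugar; has whey, so not dairy-free — no
H: every rule checks out — OK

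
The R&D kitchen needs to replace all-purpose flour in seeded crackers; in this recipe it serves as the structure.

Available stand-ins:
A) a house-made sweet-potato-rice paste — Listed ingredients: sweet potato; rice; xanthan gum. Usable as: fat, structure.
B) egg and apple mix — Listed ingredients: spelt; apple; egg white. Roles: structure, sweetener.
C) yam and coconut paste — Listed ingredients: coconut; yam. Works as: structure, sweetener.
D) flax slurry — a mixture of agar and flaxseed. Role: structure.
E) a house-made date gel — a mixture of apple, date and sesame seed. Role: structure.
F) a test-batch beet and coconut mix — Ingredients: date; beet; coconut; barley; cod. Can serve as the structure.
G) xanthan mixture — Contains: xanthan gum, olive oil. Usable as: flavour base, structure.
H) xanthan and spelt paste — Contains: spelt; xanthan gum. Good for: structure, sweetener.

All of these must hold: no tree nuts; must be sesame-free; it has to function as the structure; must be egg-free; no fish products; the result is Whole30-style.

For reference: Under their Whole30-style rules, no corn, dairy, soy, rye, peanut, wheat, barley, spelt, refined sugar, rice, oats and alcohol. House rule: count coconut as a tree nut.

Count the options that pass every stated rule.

A: has rice, so not Whole30-style — no
B: has spelt, so not Whole30-style; has egg white, so not egg-free — no
C: has coconut, so not tree-nut-free — reject
D: only flaxseed and agar; none excluded — OK
E: has sesame seed, so not sesame-free — out
F: has barley, so not Whole30-style; has coconut, so not tree-nut-free (and 1 more) — no
G: works as a structure, no fish, no sesame — OK
H: has spelt, so not Whole30-style — out

2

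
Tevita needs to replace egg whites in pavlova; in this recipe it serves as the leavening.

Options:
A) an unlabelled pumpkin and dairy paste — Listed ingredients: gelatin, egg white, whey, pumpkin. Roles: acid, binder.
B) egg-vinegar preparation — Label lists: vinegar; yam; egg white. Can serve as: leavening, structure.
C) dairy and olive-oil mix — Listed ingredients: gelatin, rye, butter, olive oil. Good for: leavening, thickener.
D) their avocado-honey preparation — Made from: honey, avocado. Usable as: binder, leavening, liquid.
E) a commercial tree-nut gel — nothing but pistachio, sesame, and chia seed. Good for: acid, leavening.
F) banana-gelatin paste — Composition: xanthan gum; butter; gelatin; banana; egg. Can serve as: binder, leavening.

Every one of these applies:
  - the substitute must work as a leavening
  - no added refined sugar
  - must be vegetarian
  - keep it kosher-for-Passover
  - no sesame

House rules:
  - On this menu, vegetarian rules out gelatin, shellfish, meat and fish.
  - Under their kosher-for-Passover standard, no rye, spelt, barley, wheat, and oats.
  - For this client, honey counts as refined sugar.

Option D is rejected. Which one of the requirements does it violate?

usable as a leavening: satisfied
vegetarian: satisfied
kosher-for-Passover: satisfied
no-added-sugar: has honey — fails
sesame-free: satisfied

no-added-sugar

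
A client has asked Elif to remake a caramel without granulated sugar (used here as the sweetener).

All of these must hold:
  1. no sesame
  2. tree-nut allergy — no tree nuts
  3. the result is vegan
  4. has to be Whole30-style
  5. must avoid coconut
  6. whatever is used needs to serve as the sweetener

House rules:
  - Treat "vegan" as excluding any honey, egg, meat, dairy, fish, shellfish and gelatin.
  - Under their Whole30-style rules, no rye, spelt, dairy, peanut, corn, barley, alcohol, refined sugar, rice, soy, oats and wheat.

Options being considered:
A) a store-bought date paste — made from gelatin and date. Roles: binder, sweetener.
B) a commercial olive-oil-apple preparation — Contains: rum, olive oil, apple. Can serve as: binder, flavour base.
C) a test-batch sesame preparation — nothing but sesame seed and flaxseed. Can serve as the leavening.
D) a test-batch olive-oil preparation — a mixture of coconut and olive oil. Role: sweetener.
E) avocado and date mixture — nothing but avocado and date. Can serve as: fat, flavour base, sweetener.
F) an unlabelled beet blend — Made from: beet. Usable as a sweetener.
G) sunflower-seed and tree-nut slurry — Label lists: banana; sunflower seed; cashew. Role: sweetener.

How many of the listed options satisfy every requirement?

A: has gelatin, so not vegan — reject
B: not usable as a sweetener; has rum, so not Whole30-style — reject
C: not usable as a sweetener; has sesame seed, so not sesame-free — out
D: has coconut, so not coconut-free — reject
E: vegan, no sesame — valid
F: works as a sweetener, Whole30-style, no sesame — valid
G: has cashew, so not tree-nut-free — reject

2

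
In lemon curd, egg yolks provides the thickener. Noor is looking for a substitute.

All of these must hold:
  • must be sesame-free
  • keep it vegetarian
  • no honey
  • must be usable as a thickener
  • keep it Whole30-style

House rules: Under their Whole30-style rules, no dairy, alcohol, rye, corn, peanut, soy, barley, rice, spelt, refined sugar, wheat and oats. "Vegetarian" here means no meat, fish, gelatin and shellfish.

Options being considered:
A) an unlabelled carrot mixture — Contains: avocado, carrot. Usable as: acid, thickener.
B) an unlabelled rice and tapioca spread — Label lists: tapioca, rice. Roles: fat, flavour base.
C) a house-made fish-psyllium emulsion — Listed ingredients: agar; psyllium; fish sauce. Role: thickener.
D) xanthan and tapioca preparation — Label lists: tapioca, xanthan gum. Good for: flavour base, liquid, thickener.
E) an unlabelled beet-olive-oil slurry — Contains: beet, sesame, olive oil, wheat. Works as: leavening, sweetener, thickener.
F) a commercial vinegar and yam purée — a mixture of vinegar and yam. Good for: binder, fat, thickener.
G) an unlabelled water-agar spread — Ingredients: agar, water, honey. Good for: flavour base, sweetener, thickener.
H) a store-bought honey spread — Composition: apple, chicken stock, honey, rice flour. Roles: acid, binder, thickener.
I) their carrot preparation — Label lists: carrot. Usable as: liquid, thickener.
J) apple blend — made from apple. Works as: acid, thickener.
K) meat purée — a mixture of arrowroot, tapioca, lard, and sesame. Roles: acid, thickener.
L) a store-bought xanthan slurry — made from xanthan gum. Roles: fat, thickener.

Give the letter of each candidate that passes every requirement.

A, D, F, I, J, L

A: all constraints satisfied — OK
B: not usable as a thickener; has rice, so not Whole30-style — no
C: has fish sauce, so not vegetarian — out
D: no honey, no sesame — keep
E: has wheat, so not Whole30-style; has sesame, so not sesame-free — reject
F: all constraints satisfied — keep
G: has honey, so not honey-free — no
H: has rice flour, so not Whole30-style; has chicken stock, so not vegetarian (and 1 more) — reject
I: only carrot; none excluded — keep
J: only apple; none excluded — keep
K: has lard, so not vegetarian; has sesame, so not sesame-free — no
L: all constraints satisfied — OK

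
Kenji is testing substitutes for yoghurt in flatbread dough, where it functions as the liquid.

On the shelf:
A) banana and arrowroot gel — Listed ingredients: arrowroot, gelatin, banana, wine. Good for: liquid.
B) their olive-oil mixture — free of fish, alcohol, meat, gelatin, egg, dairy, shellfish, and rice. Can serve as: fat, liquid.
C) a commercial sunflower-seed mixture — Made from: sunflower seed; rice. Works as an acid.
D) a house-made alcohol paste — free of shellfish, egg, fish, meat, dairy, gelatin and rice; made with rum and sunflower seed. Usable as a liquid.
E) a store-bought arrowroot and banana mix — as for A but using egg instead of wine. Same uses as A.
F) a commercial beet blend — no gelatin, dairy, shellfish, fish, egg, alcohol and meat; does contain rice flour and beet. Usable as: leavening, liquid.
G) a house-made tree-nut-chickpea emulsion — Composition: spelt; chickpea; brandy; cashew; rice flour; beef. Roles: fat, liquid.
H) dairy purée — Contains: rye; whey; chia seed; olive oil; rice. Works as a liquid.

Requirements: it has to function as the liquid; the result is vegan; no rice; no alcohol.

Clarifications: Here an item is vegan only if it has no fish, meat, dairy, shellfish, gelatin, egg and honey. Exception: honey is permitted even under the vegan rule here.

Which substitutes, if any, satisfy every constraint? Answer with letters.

A: has gelatin, so not vegan; has wine, so not alcohol-free — no
B: no rice, no alcohol — valid
C: not usable as a liquid; has rice, so not rice-free — out
D: has rum, so not alcohol-free — reject
E: has egg, so not vegan — no
F: has rice flour, so not rice-free — no
G: has beef, so not vegan; has rice flour, so not rice-free (and 1 more) — reject
H: has whey, so not vegan; has rice, so not rice-free — out

B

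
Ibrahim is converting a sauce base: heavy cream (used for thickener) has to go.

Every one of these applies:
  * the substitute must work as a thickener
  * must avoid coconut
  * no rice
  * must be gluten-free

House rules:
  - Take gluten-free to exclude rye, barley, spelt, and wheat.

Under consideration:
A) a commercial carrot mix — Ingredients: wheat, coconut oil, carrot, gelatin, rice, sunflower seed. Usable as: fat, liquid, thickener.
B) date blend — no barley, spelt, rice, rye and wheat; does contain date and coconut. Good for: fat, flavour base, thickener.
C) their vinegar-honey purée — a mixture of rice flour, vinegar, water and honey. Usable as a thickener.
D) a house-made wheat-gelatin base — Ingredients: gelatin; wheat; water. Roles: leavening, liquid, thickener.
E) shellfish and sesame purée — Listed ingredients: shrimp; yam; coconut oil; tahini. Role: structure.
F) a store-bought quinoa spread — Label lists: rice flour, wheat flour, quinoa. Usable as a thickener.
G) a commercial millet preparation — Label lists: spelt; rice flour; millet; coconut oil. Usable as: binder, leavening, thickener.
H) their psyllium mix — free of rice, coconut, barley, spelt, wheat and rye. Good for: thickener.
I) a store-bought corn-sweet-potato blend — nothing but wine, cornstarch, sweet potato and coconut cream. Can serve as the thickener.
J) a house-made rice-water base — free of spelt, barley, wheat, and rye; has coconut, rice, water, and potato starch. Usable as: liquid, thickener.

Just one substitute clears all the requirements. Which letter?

H

A: has wheat, so not gluten-free; has coconut oil, so not coconut-free (and 1 more) — reject
B: has coconut, so not coconut-free — reject
C: has rice flour, so not rice-free — out
D: has wheat, so not gluten-free — out
E: not usable as a thickener; has coconut oil, so not coconut-free — out
F: has wheat flour, so not gluten-free; has rice flour, so not rice-free — no
G: has spelt, so not gluten-free; has coconut oil, so not coconut-free (and 1 more) — out
H: no rice, no coconut — keep
I: has coconut cream, so not coconut-free — no
J: has coconut, so not coconut-free; has rice, so not rice-free — reject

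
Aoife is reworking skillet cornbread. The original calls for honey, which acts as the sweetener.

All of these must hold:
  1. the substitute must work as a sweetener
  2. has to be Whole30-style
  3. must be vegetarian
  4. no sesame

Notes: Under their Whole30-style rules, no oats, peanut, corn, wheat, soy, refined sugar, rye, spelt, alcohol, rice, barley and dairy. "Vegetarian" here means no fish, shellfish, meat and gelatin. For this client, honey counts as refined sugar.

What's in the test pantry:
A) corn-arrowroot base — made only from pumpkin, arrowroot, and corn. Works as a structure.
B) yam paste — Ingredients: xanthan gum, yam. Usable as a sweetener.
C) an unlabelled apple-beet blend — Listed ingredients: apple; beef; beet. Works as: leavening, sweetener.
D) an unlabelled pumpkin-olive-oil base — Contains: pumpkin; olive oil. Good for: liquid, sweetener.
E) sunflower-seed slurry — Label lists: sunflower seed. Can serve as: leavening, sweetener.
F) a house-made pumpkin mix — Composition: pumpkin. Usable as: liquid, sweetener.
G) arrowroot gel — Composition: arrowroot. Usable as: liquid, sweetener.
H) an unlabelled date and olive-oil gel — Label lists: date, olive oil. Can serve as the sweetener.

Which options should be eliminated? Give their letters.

A: not usable as a sweetener; has corn, so not Whole30-style — no
B: only xanthan gum and yam; none excluded — keep
C: has beef, so not vegetarian — no
D: no sesame, Whole30-style — OK
E: all constraints satisfied — keep
F: only pumpkin; none excluded — OK
G: all constraints satisfied — OK
H: only olive oil and date; none excluded — OK

A, C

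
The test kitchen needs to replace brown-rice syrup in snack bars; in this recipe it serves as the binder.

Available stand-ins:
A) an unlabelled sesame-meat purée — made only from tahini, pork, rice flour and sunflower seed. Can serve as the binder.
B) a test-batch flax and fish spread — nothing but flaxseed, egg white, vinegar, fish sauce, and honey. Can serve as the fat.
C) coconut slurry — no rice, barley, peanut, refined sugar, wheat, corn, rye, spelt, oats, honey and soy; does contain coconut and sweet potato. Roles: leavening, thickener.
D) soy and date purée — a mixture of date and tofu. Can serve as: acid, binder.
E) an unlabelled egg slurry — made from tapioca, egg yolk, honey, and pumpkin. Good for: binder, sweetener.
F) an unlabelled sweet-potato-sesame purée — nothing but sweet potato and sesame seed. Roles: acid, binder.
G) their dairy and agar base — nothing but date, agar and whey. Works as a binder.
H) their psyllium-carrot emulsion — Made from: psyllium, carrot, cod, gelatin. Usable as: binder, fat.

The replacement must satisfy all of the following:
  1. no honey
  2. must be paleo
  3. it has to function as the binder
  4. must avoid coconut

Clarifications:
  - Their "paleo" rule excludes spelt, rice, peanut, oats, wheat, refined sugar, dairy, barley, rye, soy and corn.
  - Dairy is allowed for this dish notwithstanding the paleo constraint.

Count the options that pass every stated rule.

3

A: has rice flour, so not paleo — reject
B: not usable as a binder; has honey, so not honey-free — reject
C: not usable as a binder; has coconut, so not coconut-free — reject
D: has tofu, so not paleo — no
E: has honey, so not honey-free — out
F: no honey, no coconut — keep
G: dairy is permitted under the paleo carve-out; nothing else excluded — keep
H: every rule checks out — valid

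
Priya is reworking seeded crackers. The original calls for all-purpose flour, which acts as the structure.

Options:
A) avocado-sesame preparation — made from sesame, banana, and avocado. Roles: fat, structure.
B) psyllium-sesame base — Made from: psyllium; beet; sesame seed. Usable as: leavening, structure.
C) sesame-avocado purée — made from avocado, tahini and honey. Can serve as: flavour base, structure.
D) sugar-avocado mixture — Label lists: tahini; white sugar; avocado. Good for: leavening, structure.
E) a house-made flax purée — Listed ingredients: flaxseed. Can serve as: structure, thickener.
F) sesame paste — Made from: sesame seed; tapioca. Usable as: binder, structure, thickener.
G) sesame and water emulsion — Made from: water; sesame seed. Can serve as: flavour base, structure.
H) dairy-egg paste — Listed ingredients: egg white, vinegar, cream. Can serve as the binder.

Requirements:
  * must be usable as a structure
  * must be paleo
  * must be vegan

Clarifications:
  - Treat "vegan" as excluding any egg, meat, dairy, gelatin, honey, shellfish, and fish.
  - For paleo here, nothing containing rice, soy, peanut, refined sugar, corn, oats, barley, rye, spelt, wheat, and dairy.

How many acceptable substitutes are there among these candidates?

5

A: works as a structure, paleo, vegan — valid
B: only sesame seed, beet and psyllium; none excluded — keep
C: has honey, so not vegan — reject
D: has white sugar, so not paleo — out
E: every rule checks out — keep
F: all constraints satisfied — keep
G: only sesame seed and water; none excluded — OK
H: not usable as a structure; has cream, so not vegan (and 1 more) — out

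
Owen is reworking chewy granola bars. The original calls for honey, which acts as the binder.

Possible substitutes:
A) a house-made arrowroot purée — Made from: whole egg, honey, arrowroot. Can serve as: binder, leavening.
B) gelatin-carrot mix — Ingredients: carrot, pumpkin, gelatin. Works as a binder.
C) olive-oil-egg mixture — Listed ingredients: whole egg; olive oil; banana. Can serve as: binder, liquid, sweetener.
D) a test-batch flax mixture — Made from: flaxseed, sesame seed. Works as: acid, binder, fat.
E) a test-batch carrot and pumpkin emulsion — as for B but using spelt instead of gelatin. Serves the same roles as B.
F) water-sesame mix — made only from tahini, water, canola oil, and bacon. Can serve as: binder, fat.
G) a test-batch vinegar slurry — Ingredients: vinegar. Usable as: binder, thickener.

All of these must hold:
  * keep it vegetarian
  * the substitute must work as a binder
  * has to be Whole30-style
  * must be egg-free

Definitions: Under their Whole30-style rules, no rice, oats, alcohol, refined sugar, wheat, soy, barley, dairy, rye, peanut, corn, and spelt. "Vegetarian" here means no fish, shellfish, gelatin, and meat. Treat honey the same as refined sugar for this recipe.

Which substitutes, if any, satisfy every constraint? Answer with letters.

A: has honey, so not Whole30-style; has whole egg, so not egg-free — out
B: has gelatin, so not vegetarian — no
C: has whole egg, so not egg-free — out
D: vegetarian, no egg — keep
E: has spelt, so not Whole30-style — reject
F: has bacon, so not vegetarian — reject
G: works as a binder, Whole30-style, vegetarian — keep

D, G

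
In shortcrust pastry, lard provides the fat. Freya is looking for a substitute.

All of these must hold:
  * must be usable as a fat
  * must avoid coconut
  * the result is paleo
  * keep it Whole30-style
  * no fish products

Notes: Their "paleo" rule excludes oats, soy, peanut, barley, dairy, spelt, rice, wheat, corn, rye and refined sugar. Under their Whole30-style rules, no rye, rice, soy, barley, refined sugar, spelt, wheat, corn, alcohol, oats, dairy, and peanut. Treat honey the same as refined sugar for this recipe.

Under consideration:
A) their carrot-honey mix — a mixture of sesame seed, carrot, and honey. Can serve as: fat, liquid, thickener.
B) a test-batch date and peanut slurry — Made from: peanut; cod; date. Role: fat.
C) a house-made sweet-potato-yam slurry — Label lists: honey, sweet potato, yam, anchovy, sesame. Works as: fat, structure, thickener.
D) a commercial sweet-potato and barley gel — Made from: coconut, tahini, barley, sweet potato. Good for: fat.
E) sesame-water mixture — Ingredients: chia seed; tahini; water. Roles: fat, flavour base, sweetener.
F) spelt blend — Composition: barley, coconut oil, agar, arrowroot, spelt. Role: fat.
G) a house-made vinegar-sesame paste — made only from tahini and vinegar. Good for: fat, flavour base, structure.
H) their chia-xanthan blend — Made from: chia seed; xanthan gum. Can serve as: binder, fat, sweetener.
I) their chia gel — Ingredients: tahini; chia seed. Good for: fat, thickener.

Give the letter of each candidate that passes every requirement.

E, G, H, I

A: has honey, so not paleo; has honey, so not Whole30-style — reject
B: has peanut, so not paleo; has peanut, so not Whole30-style (and 1 more) — out
C: has honey, so not paleo; has honey, so not Whole30-style (and 1 more) — no
D: has barley, so not paleo; has barley, so not Whole30-style (and 1 more) — reject
E: works as a fat, Whole30-style, no fish — keep
F: has barley, so not paleo; has barley, so not Whole30-style (and 1 more) — out
G: nothing on the exclusion list — keep
H: only xanthan gum and chia seed; none excluded — keep
I: works as a fat, no coconut, Whole30-style — OK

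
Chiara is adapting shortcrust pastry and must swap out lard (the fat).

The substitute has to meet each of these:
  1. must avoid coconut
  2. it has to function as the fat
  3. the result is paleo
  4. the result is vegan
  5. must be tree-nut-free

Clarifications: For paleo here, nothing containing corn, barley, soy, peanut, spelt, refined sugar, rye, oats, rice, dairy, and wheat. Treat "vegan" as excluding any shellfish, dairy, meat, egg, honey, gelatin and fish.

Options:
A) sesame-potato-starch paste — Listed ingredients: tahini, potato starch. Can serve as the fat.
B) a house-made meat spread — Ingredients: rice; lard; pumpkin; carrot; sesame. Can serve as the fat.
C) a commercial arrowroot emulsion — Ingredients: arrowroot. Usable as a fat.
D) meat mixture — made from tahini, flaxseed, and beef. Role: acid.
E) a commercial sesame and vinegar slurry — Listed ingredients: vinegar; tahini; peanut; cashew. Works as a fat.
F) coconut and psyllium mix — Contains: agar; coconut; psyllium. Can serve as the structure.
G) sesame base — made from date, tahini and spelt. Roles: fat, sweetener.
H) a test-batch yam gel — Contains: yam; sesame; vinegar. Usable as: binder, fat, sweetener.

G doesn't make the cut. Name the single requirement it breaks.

usable as a fat: satisfied
paleo: has spelt — fails
vegan: satisfied
tree-nut-free: satisfied
coconut-free: satisfied

paleo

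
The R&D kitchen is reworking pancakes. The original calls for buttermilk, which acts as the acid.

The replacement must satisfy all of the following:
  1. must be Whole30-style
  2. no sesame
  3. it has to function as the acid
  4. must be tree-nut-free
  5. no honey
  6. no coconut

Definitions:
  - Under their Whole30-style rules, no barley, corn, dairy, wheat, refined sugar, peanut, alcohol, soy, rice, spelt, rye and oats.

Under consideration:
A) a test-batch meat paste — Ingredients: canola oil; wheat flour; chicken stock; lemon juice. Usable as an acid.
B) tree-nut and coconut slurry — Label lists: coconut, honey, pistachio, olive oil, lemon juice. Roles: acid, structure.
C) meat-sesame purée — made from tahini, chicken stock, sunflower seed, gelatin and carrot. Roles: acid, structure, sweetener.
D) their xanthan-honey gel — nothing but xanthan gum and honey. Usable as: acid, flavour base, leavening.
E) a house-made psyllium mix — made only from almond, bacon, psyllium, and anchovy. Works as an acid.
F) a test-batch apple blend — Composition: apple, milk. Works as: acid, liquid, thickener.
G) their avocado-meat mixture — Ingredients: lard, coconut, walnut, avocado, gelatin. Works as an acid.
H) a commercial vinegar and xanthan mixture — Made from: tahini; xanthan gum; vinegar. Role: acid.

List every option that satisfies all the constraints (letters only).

A: has wheat flour, so not Whole30-style — no
B: has coconut, so not coconut-free; has honey, so not honey-free (and 1 more) — out
C: has tahini, so not sesame-free — reject
D: has honey, so not honey-free — out
E: has almond, so not tree-nut-free — no
F: has milk, so not Whole30-style — out
G: has coconut, so not coconut-free; has walnut, so not tree-nut-free — no
H: has tahini, so not sesame-free — no

none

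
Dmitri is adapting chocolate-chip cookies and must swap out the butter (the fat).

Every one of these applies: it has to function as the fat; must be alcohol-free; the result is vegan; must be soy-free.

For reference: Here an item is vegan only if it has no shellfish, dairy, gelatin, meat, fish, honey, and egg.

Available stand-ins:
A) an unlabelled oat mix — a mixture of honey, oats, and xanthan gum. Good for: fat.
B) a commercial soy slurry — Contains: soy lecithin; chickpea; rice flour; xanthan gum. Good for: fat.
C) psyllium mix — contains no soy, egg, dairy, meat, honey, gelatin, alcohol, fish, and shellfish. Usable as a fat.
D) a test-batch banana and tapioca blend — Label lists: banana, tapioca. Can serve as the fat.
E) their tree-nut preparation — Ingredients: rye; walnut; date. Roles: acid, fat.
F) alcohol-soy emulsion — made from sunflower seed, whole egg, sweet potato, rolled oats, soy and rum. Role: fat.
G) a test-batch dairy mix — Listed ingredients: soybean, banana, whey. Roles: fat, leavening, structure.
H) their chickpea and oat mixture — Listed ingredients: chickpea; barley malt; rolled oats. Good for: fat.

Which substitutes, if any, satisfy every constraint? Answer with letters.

A: has honey, so not vegan — out
B: has soy lecithin, so not soy-free — out
C: nothing on the exclusion list — keep
D: works as a fat, no alcohol, no soy — keep
E: no alcohol, vegan — OK
F: has whole egg, so not vegan; has soy, so not soy-free (and 1 more) — no
G: has whey, so not vegan; has soybean, so not soy-free — out
H: only barley malt, rolled oats, and chickpea; none excluded — OK

C, D, E, H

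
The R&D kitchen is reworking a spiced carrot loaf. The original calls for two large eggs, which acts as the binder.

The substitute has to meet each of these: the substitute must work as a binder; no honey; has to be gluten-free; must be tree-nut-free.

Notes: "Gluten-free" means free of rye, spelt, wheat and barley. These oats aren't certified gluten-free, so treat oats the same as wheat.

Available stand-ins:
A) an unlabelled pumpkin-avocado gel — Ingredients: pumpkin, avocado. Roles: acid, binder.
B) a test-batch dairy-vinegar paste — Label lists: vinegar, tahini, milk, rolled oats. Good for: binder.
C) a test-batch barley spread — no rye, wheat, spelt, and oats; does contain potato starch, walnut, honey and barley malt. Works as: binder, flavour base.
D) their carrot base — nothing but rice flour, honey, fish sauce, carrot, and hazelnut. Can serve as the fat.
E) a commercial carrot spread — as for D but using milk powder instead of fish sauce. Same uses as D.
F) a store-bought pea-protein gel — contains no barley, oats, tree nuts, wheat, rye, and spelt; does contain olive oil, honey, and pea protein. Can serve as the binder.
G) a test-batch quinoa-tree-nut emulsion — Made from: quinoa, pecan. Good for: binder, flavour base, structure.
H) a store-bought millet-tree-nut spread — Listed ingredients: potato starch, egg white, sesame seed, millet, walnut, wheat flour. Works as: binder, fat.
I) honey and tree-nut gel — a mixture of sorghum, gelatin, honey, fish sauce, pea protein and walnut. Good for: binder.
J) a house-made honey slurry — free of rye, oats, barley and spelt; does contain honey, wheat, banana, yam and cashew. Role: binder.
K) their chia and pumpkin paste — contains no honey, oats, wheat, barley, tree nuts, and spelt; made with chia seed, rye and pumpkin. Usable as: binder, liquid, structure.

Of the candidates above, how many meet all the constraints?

1

A: only avocado and pumpkin; none excluded — valid
B: has rolled oats, so not gluten-free — no
C: has barley malt, so not gluten-free; has honey, so not honey-free (and 1 more) — reject
D: not usable as a binder; has honey, so not honey-free (and 1 more) — no
E: not usable as a binder; has honey, so not honey-free (and 1 more) — reject
F: has honey, so not honey-free — out
G: has pecan, so not tree-nut-free — out
H: has wheat flour, so not gluten-free; has walnut, so not tree-nut-free — reject
I: has honey, so not honey-free; has walnut, so not tree-nut-free — out
J: has wheat, so not gluten-free; has honey, so not honey-free (and 1 more) — no
K: has rye, so not gluten-free — no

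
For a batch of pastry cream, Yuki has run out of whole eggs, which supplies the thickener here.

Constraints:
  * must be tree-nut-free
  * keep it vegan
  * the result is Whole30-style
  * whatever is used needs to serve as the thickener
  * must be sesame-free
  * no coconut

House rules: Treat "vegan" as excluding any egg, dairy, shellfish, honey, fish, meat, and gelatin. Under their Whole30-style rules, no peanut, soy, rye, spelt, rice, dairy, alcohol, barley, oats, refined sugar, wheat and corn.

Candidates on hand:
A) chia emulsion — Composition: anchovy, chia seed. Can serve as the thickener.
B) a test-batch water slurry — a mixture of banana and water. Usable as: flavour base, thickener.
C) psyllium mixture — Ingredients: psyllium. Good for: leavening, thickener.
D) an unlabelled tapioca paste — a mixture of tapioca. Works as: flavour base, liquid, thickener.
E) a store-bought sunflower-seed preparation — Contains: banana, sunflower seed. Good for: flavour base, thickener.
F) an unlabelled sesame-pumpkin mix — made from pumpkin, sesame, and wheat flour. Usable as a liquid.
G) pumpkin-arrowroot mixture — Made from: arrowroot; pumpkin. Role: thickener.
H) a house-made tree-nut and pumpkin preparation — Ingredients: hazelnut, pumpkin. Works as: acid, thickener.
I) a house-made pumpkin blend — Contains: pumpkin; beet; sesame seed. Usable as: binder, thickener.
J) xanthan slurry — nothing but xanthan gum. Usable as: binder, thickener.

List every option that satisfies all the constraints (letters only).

B, C, D, E, G, J

A: has anchovy, so not vegan — no
B: only banana and water; none excluded — OK
C: no sesame, no tree nuts — OK
D: only tapioca; none excluded — OK
E: all constraints satisfied — keep
F: not usable as a thickener; has wheat flour, so not Whole30-style (and 1 more) — reject
G: works as a thickener, no sesame, Whole30-style — keep
H: has hazelnut, so not tree-nut-free — reject
I: has sesame seed, so not sesame-free — out
J: works as a thickener, vegan, no sesame — keep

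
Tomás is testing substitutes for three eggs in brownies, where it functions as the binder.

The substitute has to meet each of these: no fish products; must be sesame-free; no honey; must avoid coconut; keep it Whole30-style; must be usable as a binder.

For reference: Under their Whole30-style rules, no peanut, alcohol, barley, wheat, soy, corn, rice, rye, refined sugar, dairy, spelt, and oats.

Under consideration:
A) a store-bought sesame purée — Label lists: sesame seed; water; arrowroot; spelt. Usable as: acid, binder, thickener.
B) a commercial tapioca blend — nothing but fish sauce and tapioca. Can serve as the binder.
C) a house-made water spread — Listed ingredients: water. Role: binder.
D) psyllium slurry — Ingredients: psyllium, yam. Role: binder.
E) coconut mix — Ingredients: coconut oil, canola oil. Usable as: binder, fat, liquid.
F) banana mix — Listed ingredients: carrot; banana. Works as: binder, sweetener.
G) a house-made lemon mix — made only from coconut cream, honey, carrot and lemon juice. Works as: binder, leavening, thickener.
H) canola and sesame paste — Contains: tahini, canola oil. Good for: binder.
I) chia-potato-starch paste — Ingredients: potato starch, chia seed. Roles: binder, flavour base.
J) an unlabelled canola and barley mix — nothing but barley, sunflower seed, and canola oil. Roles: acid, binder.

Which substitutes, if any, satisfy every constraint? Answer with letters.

A: has spelt, so not Whole30-style; has sesame seed, so not sesame-free — out
B: has fish sauce, so not fish-free — out
C: works as a binder, Whole30-style, no honey — keep
D: nothing on the exclusion list — valid
E: has coconut oil, so not coconut-free — reject
F: no fish, Whole30-style — valid
G: has coconut cream, so not coconut-free; has honey, so not honey-free — no
H: has tahini, so not sesame-free — no
I: only potato starch and chia seed; none excluded — valid
J: has barley, so not Whole30-style — no

C, D, F, I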